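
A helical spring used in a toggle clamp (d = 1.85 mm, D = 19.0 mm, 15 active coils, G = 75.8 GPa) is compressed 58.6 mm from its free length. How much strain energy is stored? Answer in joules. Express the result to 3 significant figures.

k = Gd⁴/(8D³N_a) = (75.8×10³)(1.85⁴)/(8·19.0³·15) = 1.0787 N/mm
U = ½kδ² = 0.5 × 1.0787 × 58.6² = 1852.2 N·mm = 1.8522 J

1.85 J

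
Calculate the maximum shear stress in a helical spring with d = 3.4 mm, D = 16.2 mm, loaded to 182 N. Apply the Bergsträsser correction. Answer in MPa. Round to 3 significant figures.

Spring index C = D/d = 16.2/3.4 = 4.7647
K_B = (4C+2)/(4C−3) = 21.059/16.059 = 1.3114
τ₀ = 8FD/(πd³) = 8·182·16.2/(π·3.4³) = 23587.2/123.48 = 191.02 MPa
τ_max = K·τ₀ = 1.3114 × 191.02 = 250.5 MPa

251 MPa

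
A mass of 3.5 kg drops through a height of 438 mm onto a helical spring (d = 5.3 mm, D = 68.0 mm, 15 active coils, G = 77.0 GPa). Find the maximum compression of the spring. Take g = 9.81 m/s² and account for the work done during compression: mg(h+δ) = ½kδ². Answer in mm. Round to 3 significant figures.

k = Gd⁴/(8D³N_a) = (77.0×10³)(5.3⁴)/(8·68.0³·15) = 1.6102 N/mm
W = mg = 3.5 × 9.81 = 34.335 N
½kδ² − Wδ − Wh = 0 → δ = (W + √(W² + 2kWh))/k
δ = (34.335 + √(1178.9 + 48431.4))/1.6102 = (34.335 + 222.73)/1.6102 = 159.65 mm

160 mm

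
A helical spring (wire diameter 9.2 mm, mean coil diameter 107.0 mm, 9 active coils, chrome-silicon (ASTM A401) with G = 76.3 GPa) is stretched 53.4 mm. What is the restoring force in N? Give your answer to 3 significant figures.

k = Gd⁴/(8D³N_a) = (76.3×10³)(9.2⁴)/(8·107.0³·9) = 6.1972 N/mm
F = k·δ = 6.1972 × 53.4 = 330.93 N

331 N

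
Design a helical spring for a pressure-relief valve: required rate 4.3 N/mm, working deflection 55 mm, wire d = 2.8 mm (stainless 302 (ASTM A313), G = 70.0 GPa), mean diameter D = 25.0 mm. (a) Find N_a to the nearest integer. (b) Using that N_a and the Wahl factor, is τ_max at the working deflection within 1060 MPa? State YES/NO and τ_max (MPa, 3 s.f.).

N_a = Gd⁴/(8D³k) = (70.0×10³)(2.8⁴)/(8·25.0³·4.3) = 8.005 → N_a = 8
Actual rate k = Gd⁴/(8D³·8) = 4.3026 N/mm
Working load F = kδ = 4.3026·55 = 236.64 N
C = 25.0/2.8 = 8.9286; K_W = (4C−1)/(4C−4)+0.615/C = 1.1635
τ_max = K_W·8FD/(πd³) = 1.1635·686.28 = 798.46 MPa
τ_max ≤ 1060 MPa → acceptable

(a) 8 coils; (b) YES, τ_max = 798 MPa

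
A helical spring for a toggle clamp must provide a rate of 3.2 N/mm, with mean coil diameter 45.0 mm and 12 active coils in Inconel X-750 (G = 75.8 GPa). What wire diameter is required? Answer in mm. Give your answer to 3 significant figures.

d = (8D³N_a·k / G)^(1/4) = (8·45.0³·12·3.2 / (75.8×10³))^0.25
  = (369.31)^0.25 = 4.3838 mm

4.38 mm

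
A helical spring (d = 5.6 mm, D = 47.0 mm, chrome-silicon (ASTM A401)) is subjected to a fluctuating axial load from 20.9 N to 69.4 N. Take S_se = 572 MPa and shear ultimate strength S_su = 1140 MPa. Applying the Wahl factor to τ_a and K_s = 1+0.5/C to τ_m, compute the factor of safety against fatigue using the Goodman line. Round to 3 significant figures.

16.0

C = D/d = 47.0/5.6 = 8.3929; K_W = (4C−1)/(4C−4)+0.615/C = 1.1747; K_s = 1+0.5/C = 1.0596
F_a = (F_max−F_min)/2 = 24.25 N; F_m = (F_max+F_min)/2 = 45.15 N
τ_a = K_W·8F_aD/(πd³) = 1.1747 × 16.527 = 19.414 MPa
τ_m = K_s·8F_mD/(πd³) = 1.0596 × 30.77 = 32.603 MPa
Goodman: 1/n_f = τ_a/S_se + τ_m/S_su = 19.414/572 + 32.603/1140 = 0.03394 + 0.02860 = 0.062541
n_f = 1/0.062541 = 15.99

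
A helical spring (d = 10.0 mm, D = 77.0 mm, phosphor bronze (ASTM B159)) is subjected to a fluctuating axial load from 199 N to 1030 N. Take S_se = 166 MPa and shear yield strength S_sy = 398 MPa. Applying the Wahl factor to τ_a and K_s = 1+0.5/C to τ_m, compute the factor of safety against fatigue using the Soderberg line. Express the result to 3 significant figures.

C = D/d = 77.0/10.0 = 7.7000; K_W = (4C−1)/(4C−4)+0.615/C = 1.1918; K_s = 1+0.5/C = 1.0649
F_a = (F_max−F_min)/2 = 415.5 N; F_m = (F_max+F_min)/2 = 614.5 N
τ_a = K_W·8F_aD/(πd³) = 1.1918 × 81.471 = 97.098 MPa
τ_m = K_s·8F_mD/(πd³) = 1.0649 × 120.49 = 128.31 MPa
Soderberg: 1/n_f = τ_a/S_se + τ_m/S_sy = 97.098/166 + 128.31/398 = 0.58493 + 0.32240 = 0.90732
n_f = 1/0.90732 = 1.102

1.10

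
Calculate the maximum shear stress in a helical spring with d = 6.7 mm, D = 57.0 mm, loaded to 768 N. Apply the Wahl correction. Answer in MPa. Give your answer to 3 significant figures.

434 MPa

Spring index C = D/d = 57.0/6.7 = 8.5075
K_W = (4C−1)/(4C−4) + 0.615/C = 33.030/30.030 + 0.0723 = 1.1722
τ₀ = 8FD/(πd³) = 8·768·57.0/(π·6.7³) = 350208/944.87 = 370.64 MPa
τ_max = K·τ₀ = 1.1722 × 370.64 = 434.46 MPa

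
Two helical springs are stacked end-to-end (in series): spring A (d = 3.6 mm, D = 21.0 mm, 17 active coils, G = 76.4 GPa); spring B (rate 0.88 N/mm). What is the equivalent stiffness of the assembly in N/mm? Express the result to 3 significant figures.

0.810 N/mm

k_A = Gd⁴/(8D³N_a) = (76.4×10³)(3.6⁴)/(8·21.0³·17) = 10.188 N/mm
Series: 1/k_eq = 1/10.188 + 1/0.88 = 1.2345; k_eq = 0.81004 N/mm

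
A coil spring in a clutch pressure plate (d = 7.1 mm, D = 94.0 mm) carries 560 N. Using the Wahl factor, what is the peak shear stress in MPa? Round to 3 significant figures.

Spring index C = D/d = 94.0/7.1 = 13.2394
K_W = (4C−1)/(4C−4) + 0.615/C = 51.958/48.958 + 0.0465 = 1.1077
τ₀ = 8FD/(πd³) = 8·560·94.0/(π·7.1³) = 421120/1124.4 = 374.53 MPa
τ_max = K·τ₀ = 1.1077 × 374.53 = 414.87 MPa

415 MPa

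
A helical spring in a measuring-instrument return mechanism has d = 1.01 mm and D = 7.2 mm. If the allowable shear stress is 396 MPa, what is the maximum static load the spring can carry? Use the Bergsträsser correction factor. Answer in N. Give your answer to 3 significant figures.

C = D/d = 7.2/1.01 = 7.1287
K_B = (4C+2)/(4C−3) = 30.515/25.515 = 1.1960
τ_max = K·8FD/(πd³) → F_max = τ_allow·πd³/(8DK)
F_max = 396·π·1.01³/(8·7.2·1.1960) = 1281.8/68.888 = 18.607 N

18.6 N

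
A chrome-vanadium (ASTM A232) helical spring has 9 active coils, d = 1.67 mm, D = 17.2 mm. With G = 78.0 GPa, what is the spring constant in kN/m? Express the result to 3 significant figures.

1.66 kN/m

k = Gd⁴/(8D³N_a) = (78.0×10³ × 1.67⁴) / (8 × 17.2³ × 9)
  = 606681 / 366368 = 1.6559 N/mm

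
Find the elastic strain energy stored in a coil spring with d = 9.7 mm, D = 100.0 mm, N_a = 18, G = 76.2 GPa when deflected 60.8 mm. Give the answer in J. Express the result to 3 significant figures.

k = Gd⁴/(8D³N_a) = (76.2×10³)(9.7⁴)/(8·100.0³·18) = 4.6847 N/mm
U = ½kδ² = 0.5 × 4.6847 × 60.8² = 8658.8 N·mm = 8.6588 J

8.66 J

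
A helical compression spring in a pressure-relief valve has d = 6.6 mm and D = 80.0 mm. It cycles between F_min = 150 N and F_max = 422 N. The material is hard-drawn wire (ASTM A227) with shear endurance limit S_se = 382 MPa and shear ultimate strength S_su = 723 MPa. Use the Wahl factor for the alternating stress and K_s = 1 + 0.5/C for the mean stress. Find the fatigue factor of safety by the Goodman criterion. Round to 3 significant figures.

C = D/d = 80.0/6.6 = 12.1212; K_W = (4C−1)/(4C−4)+0.615/C = 1.1182; K_s = 1+0.5/C = 1.0413
F_a = (F_max−F_min)/2 = 136 N; F_m = (F_max+F_min)/2 = 286 N
τ_a = K_W·8F_aD/(πd³) = 1.1182 × 96.369 = 107.76 MPa
τ_m = K_s·8F_mD/(πd³) = 1.0413 × 202.66 = 211.02 MPa
Goodman: 1/n_f = τ_a/S_se + τ_m/S_su = 107.76/382 + 211.02/723 = 0.28209 + 0.29186 = 0.57395
n_f = 1/0.57395 = 1.742

1.74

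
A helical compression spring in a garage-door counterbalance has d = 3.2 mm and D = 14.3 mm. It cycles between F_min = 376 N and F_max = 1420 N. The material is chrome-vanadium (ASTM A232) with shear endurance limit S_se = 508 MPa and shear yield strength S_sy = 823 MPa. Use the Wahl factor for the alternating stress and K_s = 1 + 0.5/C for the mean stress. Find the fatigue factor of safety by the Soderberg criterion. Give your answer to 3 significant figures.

0.346

C = D/d = 14.3/3.2 = 4.4688; K_W = (4C−1)/(4C−4)+0.615/C = 1.3538; K_s = 1+0.5/C = 1.1119
F_a = (F_max−F_min)/2 = 522 N; F_m = (F_max+F_min)/2 = 898 N
τ_a = K_W·8F_aD/(πd³) = 1.3538 × 580.09 = 785.35 MPa
τ_m = K_s·8F_mD/(πd³) = 1.1119 × 997.94 = 1109.6 MPa
Soderberg: 1/n_f = τ_a/S_se + τ_m/S_sy = 785.35/508 + 1109.6/823 = 1.54597 + 1.34823 = 2.8942
n_f = 1/2.8942 = 0.3455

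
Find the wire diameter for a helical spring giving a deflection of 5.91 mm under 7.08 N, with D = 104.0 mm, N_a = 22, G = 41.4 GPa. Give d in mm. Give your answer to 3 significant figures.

8.70 mm

Required rate k = F/δ = 7.08/5.91 = 1.198 N/mm
d = (8D³N_a·k / G)^(1/4) = (8·104.0³·22·1.198 / (41.4×10³))^0.25
  = (5728.7)^0.25 = 8.6999 mm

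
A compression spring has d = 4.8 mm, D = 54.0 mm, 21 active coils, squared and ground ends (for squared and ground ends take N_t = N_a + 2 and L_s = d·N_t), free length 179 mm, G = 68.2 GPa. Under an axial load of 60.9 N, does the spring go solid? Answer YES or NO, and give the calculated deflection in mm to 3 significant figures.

NO, δ = 44.5 mm

k = Gd⁴/(8D³N_a) = (68.2×10³)(4.8⁴)/(8·54.0³·21) = 1.3685 N/mm
N_t = 23; L_s = 4.8·23 = 110.4 mm; δ_solid = L₀ − L_s = 179 − 110.4 = 68.6 mm
δ = F/k = 60.9/1.3685 = 44.5 mm
δ < δ_solid → spring does not go solid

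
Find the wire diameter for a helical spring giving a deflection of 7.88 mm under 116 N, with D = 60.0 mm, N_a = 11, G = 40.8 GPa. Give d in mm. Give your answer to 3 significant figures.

Required rate k = F/δ = 116/7.88 = 14.721 N/mm
d = (8D³N_a·k / G)^(1/4) = (8·60.0³·11·14.721 / (40.8×10³))^0.25
  = (6858.2)^0.25 = 9.1002 mm

9.10 mm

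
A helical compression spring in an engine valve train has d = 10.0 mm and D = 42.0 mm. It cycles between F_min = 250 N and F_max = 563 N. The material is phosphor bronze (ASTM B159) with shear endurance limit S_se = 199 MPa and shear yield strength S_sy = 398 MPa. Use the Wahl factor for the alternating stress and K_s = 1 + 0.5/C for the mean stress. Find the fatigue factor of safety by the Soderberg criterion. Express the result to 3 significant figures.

C = D/d = 42.0/10.0 = 4.2000; K_W = (4C−1)/(4C−4)+0.615/C = 1.3808; K_s = 1+0.5/C = 1.1190
F_a = (F_max−F_min)/2 = 156.5 N; F_m = (F_max+F_min)/2 = 406.5 N
τ_a = K_W·8F_aD/(πd³) = 1.3808 × 16.738 = 23.112 MPa
τ_m = K_s·8F_mD/(πd³) = 1.1190 × 43.476 = 48.652 MPa
Soderberg: 1/n_f = τ_a/S_se + τ_m/S_sy = 23.112/199 + 48.652/398 = 0.11614 + 0.12224 = 0.23838
n_f = 1/0.23838 = 4.195

4.19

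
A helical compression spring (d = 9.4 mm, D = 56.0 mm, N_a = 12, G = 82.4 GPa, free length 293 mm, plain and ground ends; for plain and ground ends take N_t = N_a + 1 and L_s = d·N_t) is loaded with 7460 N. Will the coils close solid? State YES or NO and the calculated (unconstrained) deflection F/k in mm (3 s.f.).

k = Gd⁴/(8D³N_a) = (82.4×10³)(9.4⁴)/(8·56.0³·12) = 38.16 N/mm
N_t = 13; L_s = 9.4·13 = 122.2 mm; δ_solid = L₀ − L_s = 293 − 122.2 = 170.8 mm
δ = F/k = 7460/38.16 = 195.49 mm
δ ≥ δ_solid → spring goes solid

YES, δ = 195 mm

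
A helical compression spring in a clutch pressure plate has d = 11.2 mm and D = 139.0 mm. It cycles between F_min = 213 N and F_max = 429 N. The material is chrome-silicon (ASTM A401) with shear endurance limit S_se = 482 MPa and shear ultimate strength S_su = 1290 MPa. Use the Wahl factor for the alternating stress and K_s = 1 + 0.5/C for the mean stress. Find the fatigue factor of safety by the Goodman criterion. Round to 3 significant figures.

C = D/d = 139.0/11.2 = 12.4107; K_W = (4C−1)/(4C−4)+0.615/C = 1.1153; K_s = 1+0.5/C = 1.0403
F_a = (F_max−F_min)/2 = 108 N; F_m = (F_max+F_min)/2 = 321 N
τ_a = K_W·8F_aD/(πd³) = 1.1153 × 27.21 = 30.347 MPa
τ_m = K_s·8F_mD/(πd³) = 1.0403 × 80.873 = 84.132 MPa
Goodman: 1/n_f = τ_a/S_se + τ_m/S_su = 30.347/482 + 84.132/1290 = 0.06296 + 0.06522 = 0.12818
n_f = 1/0.12818 = 7.802

7.80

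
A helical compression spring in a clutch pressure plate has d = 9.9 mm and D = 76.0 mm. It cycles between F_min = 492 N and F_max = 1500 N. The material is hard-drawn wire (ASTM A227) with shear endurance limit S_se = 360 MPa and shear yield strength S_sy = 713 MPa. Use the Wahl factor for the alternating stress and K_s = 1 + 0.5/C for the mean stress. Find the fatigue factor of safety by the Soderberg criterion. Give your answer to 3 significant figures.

1.59

C = D/d = 76.0/9.9 = 7.6768; K_W = (4C−1)/(4C−4)+0.615/C = 1.1924; K_s = 1+0.5/C = 1.0651
F_a = (F_max−F_min)/2 = 504 N; F_m = (F_max+F_min)/2 = 996 N
τ_a = K_W·8F_aD/(πd³) = 1.1924 × 100.53 = 119.87 MPa
τ_m = K_s·8F_mD/(πd³) = 1.0651 × 198.66 = 211.6 MPa
Soderberg: 1/n_f = τ_a/S_se + τ_m/S_sy = 119.87/360 + 211.6/713 = 0.33298 + 0.29677 = 0.62975
n_f = 1/0.62975 = 1.588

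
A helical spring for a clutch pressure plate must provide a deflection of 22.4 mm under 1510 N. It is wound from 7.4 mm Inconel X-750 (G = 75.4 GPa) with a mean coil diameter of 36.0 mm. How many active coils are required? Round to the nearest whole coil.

Required rate k = F/δ = 1510/22.4 = 67.411 N/mm
N_a = Gd⁴/(8D³k) = (75.4×10³ × 7.4⁴)/(8 × 36.0³ × 67.411)
    = 2.26099e+08 / 2.51609e+07 = 8.986 → 9 coils

9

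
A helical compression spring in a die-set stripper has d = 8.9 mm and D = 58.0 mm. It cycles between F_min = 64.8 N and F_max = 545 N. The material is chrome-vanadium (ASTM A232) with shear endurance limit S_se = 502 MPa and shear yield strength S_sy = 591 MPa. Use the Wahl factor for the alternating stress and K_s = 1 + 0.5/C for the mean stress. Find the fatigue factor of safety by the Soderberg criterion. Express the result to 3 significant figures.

C = D/d = 58.0/8.9 = 6.5169; K_W = (4C−1)/(4C−4)+0.615/C = 1.2303; K_s = 1+0.5/C = 1.0767
F_a = (F_max−F_min)/2 = 240.1 N; F_m = (F_max+F_min)/2 = 304.9 N
τ_a = K_W·8F_aD/(πd³) = 1.2303 × 50.303 = 61.888 MPa
τ_m = K_s·8F_mD/(πd³) = 1.0767 × 63.879 = 68.78 MPa
Soderberg: 1/n_f = τ_a/S_se + τ_m/S_sy = 61.888/502 + 68.78/591 = 0.12328 + 0.11638 = 0.23966
n_f = 1/0.23966 = 4.173

4.17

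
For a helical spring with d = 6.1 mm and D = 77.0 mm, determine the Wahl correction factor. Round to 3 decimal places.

C = D/d = 77.0/6.1 = 12.6230
K_W = (4C−1)/(4C−4) + 0.615/C = 49.492/46.492 + 0.0487 = 1.1132

1.113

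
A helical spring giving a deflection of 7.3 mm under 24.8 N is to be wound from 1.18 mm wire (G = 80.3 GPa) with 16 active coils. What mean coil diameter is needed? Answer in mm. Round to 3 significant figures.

Required rate k = F/δ = 24.8/7.3 = 3.3973 N/mm
D = (Gd⁴/(8N_a·k))^(1/3) = (80.3×10³·1.18⁴/(8·16·3.3973))^(1/3)
  = (358.018)^(1/3) = 7.1007 mm

7.10 mm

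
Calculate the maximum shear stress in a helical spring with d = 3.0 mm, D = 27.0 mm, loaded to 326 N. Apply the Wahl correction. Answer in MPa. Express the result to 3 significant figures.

965 MPa

Spring index C = D/d = 27.0/3.0 = 9.0000
K_W = (4C−1)/(4C−4) + 0.615/C = 35.000/32.000 + 0.0683 = 1.1621
τ₀ = 8FD/(πd³) = 8·326·27.0/(π·3.0³) = 70416/84.823 = 830.15 MPa
τ_max = K·τ₀ = 1.1621 × 830.15 = 964.71 MPa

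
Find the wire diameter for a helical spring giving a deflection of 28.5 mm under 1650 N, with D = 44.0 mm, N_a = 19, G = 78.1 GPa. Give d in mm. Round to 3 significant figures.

9.90 mm

Required rate k = F/δ = 1650/28.5 = 57.895 N/mm
d = (8D³N_a·k / G)^(1/4) = (8·44.0³·19·57.895 / (78.1×10³))^0.25
  = (9598.2)^0.25 = 9.8980 mm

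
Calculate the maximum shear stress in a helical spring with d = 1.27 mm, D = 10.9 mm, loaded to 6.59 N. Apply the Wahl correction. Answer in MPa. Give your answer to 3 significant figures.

105 MPa

Spring index C = D/d = 10.9/1.27 = 8.5827
K_W = (4C−1)/(4C−4) + 0.615/C = 33.331/30.331 + 0.0717 = 1.1706
τ₀ = 8FD/(πd³) = 8·6.59·10.9/(π·1.27³) = 574.648/6.4352 = 89.298 MPa
τ_max = K·τ₀ = 1.1706 × 89.298 = 104.53 MPa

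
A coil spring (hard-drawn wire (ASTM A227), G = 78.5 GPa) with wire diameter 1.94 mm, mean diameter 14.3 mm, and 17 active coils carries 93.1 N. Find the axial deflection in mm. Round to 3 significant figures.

k = Gd⁴/(8D³N_a) = (78.5×10³)(1.94⁴)/(8·14.3³·17) = 2.796 N/mm
δ = F/k = 93.1 / 2.796 = 33.298 mm

33.3 mm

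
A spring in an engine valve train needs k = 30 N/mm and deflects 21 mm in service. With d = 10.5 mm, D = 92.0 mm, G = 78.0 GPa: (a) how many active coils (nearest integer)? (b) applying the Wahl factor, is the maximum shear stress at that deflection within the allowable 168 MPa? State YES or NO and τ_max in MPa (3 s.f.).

N_a = Gd⁴/(8D³k) = (78.0×10³)(10.5⁴)/(8·92.0³·30) = 5.073 → N_a = 5
Actual rate k = Gd⁴/(8D³·5) = 30.439 N/mm
Working load F = kδ = 30.439·21 = 639.22 N
C = 92.0/10.5 = 8.7619; K_W = (4C−1)/(4C−4)+0.615/C = 1.1668
τ_max = K_W·8FD/(πd³) = 1.1668·129.36 = 150.94 MPa
τ_max ≤ 168 MPa → acceptable

(a) 5 coils; (b) YES, τ_max = 151 MPa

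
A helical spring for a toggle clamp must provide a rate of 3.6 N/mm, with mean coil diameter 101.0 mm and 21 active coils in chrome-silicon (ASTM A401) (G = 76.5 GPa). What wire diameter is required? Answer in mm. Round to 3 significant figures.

d = (8D³N_a·k / G)^(1/4) = (8·101.0³·21·3.6 / (76.5×10³))^0.25
  = (8145.4)^0.25 = 9.5001 mm

9.50 mm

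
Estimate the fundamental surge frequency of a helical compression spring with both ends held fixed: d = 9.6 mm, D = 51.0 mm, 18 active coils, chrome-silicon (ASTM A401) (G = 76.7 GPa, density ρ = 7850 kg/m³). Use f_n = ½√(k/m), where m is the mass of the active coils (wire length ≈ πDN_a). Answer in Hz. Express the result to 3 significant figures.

k = Gd⁴/(8D³N_a) = (76.7×10³)(9.6⁴)/(8·51.0³·18) = 34.104 N/mm = 34104 N/m
Wire length L = πDN_a = π·51.0·18 = 2884 mm
m = ρ·(πd²/4)·L = 7850 × 72.382×10⁻⁶ m² × 2.884 m = 1.6387 kg
f_n = ½√(k/m) = 0.5·√(34104/1.6387) = 0.5·√(20812) = 72.132 Hz

72.1 Hz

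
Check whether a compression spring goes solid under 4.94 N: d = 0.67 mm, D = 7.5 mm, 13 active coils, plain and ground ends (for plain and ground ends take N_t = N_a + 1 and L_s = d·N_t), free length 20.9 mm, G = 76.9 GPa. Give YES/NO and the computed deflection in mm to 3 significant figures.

YES, δ = 14.0 mm

k = Gd⁴/(8D³N_a) = (76.9×10³)(0.67⁴)/(8·7.5³·13) = 0.35319 N/mm
N_t = 14; L_s = 0.67·14 = 9.38 mm; δ_solid = L₀ − L_s = 20.9 − 9.38 = 11.52 mm
δ = F/k = 4.94/0.35319 = 13.987 mm
δ ≥ δ_solid → spring goes solid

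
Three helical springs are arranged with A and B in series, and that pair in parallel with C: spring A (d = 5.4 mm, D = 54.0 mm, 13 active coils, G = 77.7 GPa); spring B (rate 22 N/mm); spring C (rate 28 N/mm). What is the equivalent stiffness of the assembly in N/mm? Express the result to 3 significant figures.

k_A = Gd⁴/(8D³N_a) = (77.7×10³)(5.4⁴)/(8·54.0³·13) = 4.0344 N/mm
Springs A,B series: k_AB = 1/(1/4.0344+1/22) = 3.4092 N/mm; parallel with C: k_eq = 3.4092+28 = 31.409 N/mm

31.4 N/mm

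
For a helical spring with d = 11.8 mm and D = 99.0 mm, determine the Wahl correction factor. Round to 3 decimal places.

1.175

C = D/d = 99.0/11.8 = 8.3898
K_W = (4C−1)/(4C−4) + 0.615/C = 32.559/29.559 + 0.0733 = 1.1748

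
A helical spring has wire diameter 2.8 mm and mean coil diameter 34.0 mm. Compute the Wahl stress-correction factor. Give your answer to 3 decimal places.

1.118

C = D/d = 34.0/2.8 = 12.1429
K_W = (4C−1)/(4C−4) + 0.615/C = 47.571/44.571 + 0.0506 = 1.1180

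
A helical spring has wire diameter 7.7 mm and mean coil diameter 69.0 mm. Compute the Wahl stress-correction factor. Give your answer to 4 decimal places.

1.1628

C = D/d = 69.0/7.7 = 8.9610
K_W = (4C−1)/(4C−4) + 0.615/C = 34.844/31.844 + 0.0686 = 1.1628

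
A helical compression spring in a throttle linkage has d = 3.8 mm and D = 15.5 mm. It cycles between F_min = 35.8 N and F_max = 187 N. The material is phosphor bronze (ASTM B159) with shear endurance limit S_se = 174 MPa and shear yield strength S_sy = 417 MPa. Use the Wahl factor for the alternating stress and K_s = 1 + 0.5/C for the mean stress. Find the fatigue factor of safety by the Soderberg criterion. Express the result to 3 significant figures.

C = D/d = 15.5/3.8 = 4.0789; K_W = (4C−1)/(4C−4)+0.615/C = 1.3944; K_s = 1+0.5/C = 1.1226
F_a = (F_max−F_min)/2 = 75.6 N; F_m = (F_max+F_min)/2 = 111.4 N
τ_a = K_W·8F_aD/(πd³) = 1.3944 × 54.38 = 75.826 MPa
τ_m = K_s·8F_mD/(πd³) = 1.1226 × 80.132 = 89.955 MPa
Soderberg: 1/n_f = τ_a/S_se + τ_m/S_sy = 75.826/174 + 89.955/417 = 0.43578 + 0.21572 = 0.6515
n_f = 1/0.6515 = 1.535

1.53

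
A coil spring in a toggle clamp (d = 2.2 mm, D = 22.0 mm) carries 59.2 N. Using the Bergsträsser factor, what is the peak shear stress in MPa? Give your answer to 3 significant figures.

354 MPa

Spring index C = D/d = 22.0/2.2 = 10.0000
K_B = (4C+2)/(4C−3) = 42.000/37.000 = 1.1351
τ₀ = 8FD/(πd³) = 8·59.2·22.0/(π·2.2³) = 10419.2/33.452 = 311.47 MPa
τ_max = K·τ₀ = 1.1351 × 311.47 = 353.56 MPa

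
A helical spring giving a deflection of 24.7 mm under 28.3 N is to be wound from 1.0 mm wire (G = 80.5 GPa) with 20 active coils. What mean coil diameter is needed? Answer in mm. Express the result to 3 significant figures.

Required rate k = F/δ = 28.3/24.7 = 1.1457 N/mm
D = (Gd⁴/(8N_a·k))^(1/3) = (80.5×10³·1.0⁴/(8·20·1.1457))^(1/3)
  = (439.123)^(1/3) = 7.6008 mm

7.60 mm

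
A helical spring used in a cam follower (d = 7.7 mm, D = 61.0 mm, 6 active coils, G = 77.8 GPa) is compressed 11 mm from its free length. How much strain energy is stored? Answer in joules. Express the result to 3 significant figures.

k = Gd⁴/(8D³N_a) = (77.8×10³)(7.7⁴)/(8·61.0³·6) = 25.102 N/mm
U = ½kδ² = 0.5 × 25.102 × 11² = 1518.7 N·mm = 1.5187 J

1.52 J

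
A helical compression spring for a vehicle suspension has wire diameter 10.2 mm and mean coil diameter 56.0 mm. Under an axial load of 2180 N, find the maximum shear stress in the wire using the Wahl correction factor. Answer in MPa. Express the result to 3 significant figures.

Spring index C = D/d = 56.0/10.2 = 5.4902
K_W = (4C−1)/(4C−4) + 0.615/C = 20.961/17.961 + 0.1120 = 1.2790
τ₀ = 8FD/(πd³) = 8·2180·56.0/(π·10.2³) = 976640/3333.9 = 292.94 MPa
τ_max = K·τ₀ = 1.2790 × 292.94 = 374.69 MPa

375 MPa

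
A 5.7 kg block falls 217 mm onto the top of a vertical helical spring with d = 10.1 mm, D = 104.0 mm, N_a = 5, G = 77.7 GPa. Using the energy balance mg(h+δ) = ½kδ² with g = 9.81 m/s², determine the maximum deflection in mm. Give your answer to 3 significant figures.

40.0 mm

k = Gd⁴/(8D³N_a) = (77.7×10³)(10.1⁴)/(8·104.0³·5) = 17.97 N/mm
W = mg = 5.7 × 9.81 = 55.917 N
½kδ² − Wδ − Wh = 0 → δ = (W + √(W² + 2kWh))/k
δ = (55.917 + √(3126.7 + 436094))/17.97 = (55.917 + 662.74)/17.97 = 39.992 mm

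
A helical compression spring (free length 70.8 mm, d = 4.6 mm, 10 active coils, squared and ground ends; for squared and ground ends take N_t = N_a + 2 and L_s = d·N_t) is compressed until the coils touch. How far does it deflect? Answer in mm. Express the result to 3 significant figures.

15.6 mm

N_t = 12; L_s = 4.6·12 = 55.2 mm
δ_solid = L₀ − L_s = 70.8 − 55.2 = 15.6 mm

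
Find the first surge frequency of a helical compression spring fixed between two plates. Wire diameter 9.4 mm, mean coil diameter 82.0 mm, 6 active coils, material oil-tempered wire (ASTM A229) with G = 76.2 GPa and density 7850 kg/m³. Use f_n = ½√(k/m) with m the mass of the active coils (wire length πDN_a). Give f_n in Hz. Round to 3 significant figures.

81.7 Hz

k = Gd⁴/(8D³N_a) = (76.2×10³)(9.4⁴)/(8·82.0³·6) = 22.479 N/mm = 22479 N/m
Wire length L = πDN_a = π·82.0·6 = 1545.7 mm
m = ρ·(πd²/4)·L = 7850 × 69.398×10⁻⁶ m² × 1.5457 m = 0.84204 kg
f_n = ½√(k/m) = 0.5·√(22479/0.84204) = 0.5·√(26696) = 81.695 Hz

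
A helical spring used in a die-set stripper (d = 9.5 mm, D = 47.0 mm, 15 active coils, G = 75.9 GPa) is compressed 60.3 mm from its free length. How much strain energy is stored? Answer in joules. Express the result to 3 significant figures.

k = Gd⁴/(8D³N_a) = (75.9×10³)(9.5⁴)/(8·47.0³·15) = 49.621 N/mm
U = ½kδ² = 0.5 × 49.621 × 60.3² = 90212 N·mm = 90.212 J

90.2 J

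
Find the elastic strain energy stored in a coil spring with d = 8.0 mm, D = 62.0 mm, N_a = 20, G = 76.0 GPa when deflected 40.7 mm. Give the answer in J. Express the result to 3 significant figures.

k = Gd⁴/(8D³N_a) = (76.0×10³)(8.0⁴)/(8·62.0³·20) = 8.1635 N/mm
U = ½kδ² = 0.5 × 8.1635 × 40.7² = 6761.4 N·mm = 6.7614 J

6.76 J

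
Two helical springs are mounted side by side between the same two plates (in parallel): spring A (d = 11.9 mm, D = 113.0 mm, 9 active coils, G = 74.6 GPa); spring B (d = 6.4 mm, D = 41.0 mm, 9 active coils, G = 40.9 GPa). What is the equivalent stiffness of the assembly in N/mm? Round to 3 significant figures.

k_A = Gd⁴/(8D³N_a) = (74.6×10³)(11.9⁴)/(8·113.0³·9) = 14.4 N/mm
k_B = Gd⁴/(8D³N_a) = (40.9×10³)(6.4⁴)/(8·41.0³·9) = 13.828 N/mm
Parallel: k_eq = 14.4 + 13.828 = 28.228 N/mm

28.2 N/mm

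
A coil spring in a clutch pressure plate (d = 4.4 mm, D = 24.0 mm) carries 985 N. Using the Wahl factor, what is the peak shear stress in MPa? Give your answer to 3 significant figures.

Spring index C = D/d = 24.0/4.4 = 5.4545
K_W = (4C−1)/(4C−4) + 0.615/C = 20.818/17.818 + 0.1128 = 1.2811
τ₀ = 8FD/(πd³) = 8·985·24.0/(π·4.4³) = 189120/267.61 = 706.69 MPa
τ_max = K·τ₀ = 1.2811 × 706.69 = 905.35 MPa

905 MPa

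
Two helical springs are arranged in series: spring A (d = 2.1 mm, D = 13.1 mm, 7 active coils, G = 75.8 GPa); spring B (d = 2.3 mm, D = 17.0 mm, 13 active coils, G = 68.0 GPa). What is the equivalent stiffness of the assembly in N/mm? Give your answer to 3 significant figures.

2.83 N/mm

k_A = Gd⁴/(8D³N_a) = (75.8×10³)(2.1⁴)/(8·13.1³·7) = 11.71 N/mm
k_B = Gd⁴/(8D³N_a) = (68.0×10³)(2.3⁴)/(8·17.0³·13) = 3.7243 N/mm
Series: 1/k_eq = 1/11.71 + 1/3.7243 = 0.35391; k_eq = 2.8256 N/mm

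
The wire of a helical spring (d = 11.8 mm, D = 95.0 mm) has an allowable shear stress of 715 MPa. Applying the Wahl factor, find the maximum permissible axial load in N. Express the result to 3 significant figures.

C = D/d = 95.0/11.8 = 8.0508
K_W = (4C−1)/(4C−4) + 0.615/C = 31.203/28.203 + 0.0764 = 1.1828
τ_max = K·8FD/(πd³) → F_max = τ_allow·πd³/(8DK)
F_max = 715·π·11.8³/(8·95.0·1.1828) = 3.6906e+06/898.9 = 4105.7 N

4110 N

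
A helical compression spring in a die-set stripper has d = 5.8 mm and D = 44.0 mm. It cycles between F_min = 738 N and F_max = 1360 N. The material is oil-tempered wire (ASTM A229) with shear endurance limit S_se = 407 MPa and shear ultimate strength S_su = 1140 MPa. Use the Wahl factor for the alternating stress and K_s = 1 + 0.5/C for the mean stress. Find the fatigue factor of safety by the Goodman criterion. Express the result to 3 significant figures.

C = D/d = 44.0/5.8 = 7.5862; K_W = (4C−1)/(4C−4)+0.615/C = 1.1949; K_s = 1+0.5/C = 1.0659
F_a = (F_max−F_min)/2 = 311 N; F_m = (F_max+F_min)/2 = 1049 N
τ_a = K_W·8F_aD/(πd³) = 1.1949 × 178.59 = 213.41 MPa
τ_m = K_s·8F_mD/(πd³) = 1.0659 × 602.4 = 642.1 MPa
Goodman: 1/n_f = τ_a/S_se + τ_m/S_su = 213.41/407 + 642.1/1140 = 0.52435 + 0.56325 = 1.0876
n_f = 1/1.0876 = 0.9195

0.919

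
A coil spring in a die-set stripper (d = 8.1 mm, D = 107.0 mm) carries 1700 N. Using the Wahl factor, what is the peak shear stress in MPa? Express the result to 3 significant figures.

Spring index C = D/d = 107.0/8.1 = 13.2099
K_W = (4C−1)/(4C−4) + 0.615/C = 51.840/48.840 + 0.0466 = 1.1080
τ₀ = 8FD/(πd³) = 8·1700·107.0/(π·8.1³) = 1.4552e+06/1669.6 = 871.6 MPa
τ_max = K·τ₀ = 1.1080 × 871.6 = 965.72 MPa

966 MPa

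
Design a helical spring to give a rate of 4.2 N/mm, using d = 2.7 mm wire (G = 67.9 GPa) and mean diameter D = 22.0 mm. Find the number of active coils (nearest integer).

N_a = Gd⁴/(8D³k) = (67.9×10³ × 2.7⁴)/(8 × 22.0³ × 4.2)
    = 3.60848e+06 / 357773 = 10.09 → 10 coils

10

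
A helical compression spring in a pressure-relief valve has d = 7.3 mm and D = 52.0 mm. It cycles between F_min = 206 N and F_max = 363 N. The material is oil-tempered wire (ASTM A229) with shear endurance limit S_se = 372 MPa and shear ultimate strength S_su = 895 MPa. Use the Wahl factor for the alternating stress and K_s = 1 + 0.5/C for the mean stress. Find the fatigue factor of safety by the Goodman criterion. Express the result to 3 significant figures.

4.94

C = D/d = 52.0/7.3 = 7.1233; K_W = (4C−1)/(4C−4)+0.615/C = 1.2088; K_s = 1+0.5/C = 1.0702
F_a = (F_max−F_min)/2 = 78.5 N; F_m = (F_max+F_min)/2 = 284.5 N
τ_a = K_W·8F_aD/(πd³) = 1.2088 × 26.72 = 32.3 MPa
τ_m = K_s·8F_mD/(πd³) = 1.0702 × 96.841 = 103.64 MPa
Goodman: 1/n_f = τ_a/S_se + τ_m/S_su = 32.3/372 + 103.64/895 = 0.08683 + 0.11580 = 0.20263
n_f = 1/0.20263 = 4.935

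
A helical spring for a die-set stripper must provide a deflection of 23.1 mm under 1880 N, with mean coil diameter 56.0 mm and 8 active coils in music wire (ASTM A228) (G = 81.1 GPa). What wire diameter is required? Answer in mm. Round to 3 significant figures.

Required rate k = F/δ = 1880/23.1 = 81.385 N/mm
d = (8D³N_a·k / G)^(1/4) = (8·56.0³·8·81.385 / (81.1×10³))^0.25
  = (11279)^0.25 = 10.3055 mm

10.3 mm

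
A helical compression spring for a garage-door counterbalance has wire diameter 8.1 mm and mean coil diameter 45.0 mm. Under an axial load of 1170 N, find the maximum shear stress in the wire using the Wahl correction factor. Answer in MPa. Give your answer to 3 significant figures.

Spring index C = D/d = 45.0/8.1 = 5.5556
K_W = (4C−1)/(4C−4) + 0.615/C = 21.222/18.222 + 0.1107 = 1.2753
τ₀ = 8FD/(πd³) = 8·1170·45.0/(π·8.1³) = 421200/1669.6 = 252.28 MPa
τ_max = K·τ₀ = 1.2753 × 252.28 = 321.74 MPa

322 MPa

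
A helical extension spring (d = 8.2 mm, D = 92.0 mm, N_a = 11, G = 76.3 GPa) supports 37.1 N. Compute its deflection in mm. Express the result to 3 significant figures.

k = Gd⁴/(8D³N_a) = (76.3×10³)(8.2⁴)/(8·92.0³·11) = 5.0342 N/mm
δ = F/k = 37.1 / 5.0342 = 7.3695 mm

7.37 mm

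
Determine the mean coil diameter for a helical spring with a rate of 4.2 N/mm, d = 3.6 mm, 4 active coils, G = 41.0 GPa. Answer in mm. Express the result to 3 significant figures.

D = (Gd⁴/(8N_a·k))^(1/3) = (41.0×10³·3.6⁴/(8·4·4.2))^(1/3)
  = (51238.3)^(1/3) = 37.1420 mm

37.1 mm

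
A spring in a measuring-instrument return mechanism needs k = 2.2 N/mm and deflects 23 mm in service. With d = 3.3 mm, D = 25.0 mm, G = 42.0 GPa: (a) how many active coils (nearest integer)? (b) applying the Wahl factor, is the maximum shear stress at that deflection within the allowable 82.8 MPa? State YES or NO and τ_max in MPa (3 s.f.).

(a) 18 coils; (b) NO, τ_max = 108 MPa

N_a = Gd⁴/(8D³k) = (42.0×10³)(3.3⁴)/(8·25.0³·2.2) = 18.11 → N_a = 18
Actual rate k = Gd⁴/(8D³·18) = 2.2137 N/mm
Working load F = kδ = 2.2137·23 = 50.916 N
C = 25.0/3.3 = 7.5758; K_W = (4C−1)/(4C−4)+0.615/C = 1.1952
τ_max = K_W·8FD/(πd³) = 1.1952·90.196 = 107.81 MPa
τ_max > 82.8 MPa → exceeds allowable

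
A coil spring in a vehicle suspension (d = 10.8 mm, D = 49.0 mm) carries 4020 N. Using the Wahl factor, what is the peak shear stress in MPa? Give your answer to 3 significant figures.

Spring index C = D/d = 49.0/10.8 = 4.5370
K_W = (4C−1)/(4C−4) + 0.615/C = 17.148/14.148 + 0.1356 = 1.3476
τ₀ = 8FD/(πd³) = 8·4020·49.0/(π·10.8³) = 1.57584e+06/3957.5 = 398.19 MPa
τ_max = K·τ₀ = 1.3476 × 398.19 = 536.6 MPa

537 MPa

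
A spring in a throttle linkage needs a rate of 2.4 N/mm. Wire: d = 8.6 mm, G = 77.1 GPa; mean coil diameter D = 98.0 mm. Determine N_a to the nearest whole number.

N_a = Gd⁴/(8D³k) = (77.1×10³ × 8.6⁴)/(8 × 98.0³ × 2.4)
    = 4.21743e+08 / 1.80709e+07 = 23.34 → 23 coils

23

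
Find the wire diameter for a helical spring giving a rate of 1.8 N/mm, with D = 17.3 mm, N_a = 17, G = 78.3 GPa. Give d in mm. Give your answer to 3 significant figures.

d = (8D³N_a·k / G)^(1/4) = (8·17.3³·17·1.8 / (78.3×10³))^0.25
  = (16.188)^0.25 = 2.0058 mm

2.01 mm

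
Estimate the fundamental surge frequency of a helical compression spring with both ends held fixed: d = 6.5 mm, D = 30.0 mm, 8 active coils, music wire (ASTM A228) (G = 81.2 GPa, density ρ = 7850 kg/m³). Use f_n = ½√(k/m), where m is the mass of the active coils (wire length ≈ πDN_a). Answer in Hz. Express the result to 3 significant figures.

k = Gd⁴/(8D³N_a) = (81.2×10³)(6.5⁴)/(8·30.0³·8) = 83.881 N/mm = 83881 N/m
Wire length L = πDN_a = π·30.0·8 = 753.98 mm
m = ρ·(πd²/4)·L = 7850 × 33.183×10⁻⁶ m² × 0.75398 m = 0.1964 kg
f_n = ½√(k/m) = 0.5·√(83881/0.1964) = 0.5·√(4.2709e+05) = 326.76 Hz

327 Hz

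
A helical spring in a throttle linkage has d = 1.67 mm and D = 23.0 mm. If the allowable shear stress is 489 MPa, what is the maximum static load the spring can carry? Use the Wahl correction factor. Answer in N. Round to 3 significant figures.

C = D/d = 23.0/1.67 = 13.7725
K_W = (4C−1)/(4C−4) + 0.615/C = 54.090/51.090 + 0.0447 = 1.1034
τ_max = K·8FD/(πd³) → F_max = τ_allow·πd³/(8DK)
F_max = 489·π·1.67³/(8·23.0·1.1034) = 7155/203.02 = 35.243 N

35.2 N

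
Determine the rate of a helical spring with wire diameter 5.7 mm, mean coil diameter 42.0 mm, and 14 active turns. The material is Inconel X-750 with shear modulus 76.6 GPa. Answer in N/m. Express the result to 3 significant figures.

k = Gd⁴/(8D³N_a) = (76.6×10³ × 5.7⁴) / (8 × 42.0³ × 14)
  = 8.0859e+07 / 8.29786e+06 = 9.7446 N/mm = 9744.6 N/m

9740 N/m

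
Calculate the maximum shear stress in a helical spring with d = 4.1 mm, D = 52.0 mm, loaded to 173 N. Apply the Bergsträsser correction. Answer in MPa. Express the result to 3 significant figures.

367 MPa

Spring index C = D/d = 52.0/4.1 = 12.6829
K_B = (4C+2)/(4C−3) = 52.732/47.732 = 1.1048
τ₀ = 8FD/(πd³) = 8·173·52.0/(π·4.1³) = 71968/216.52 = 332.38 MPa
τ_max = K·τ₀ = 1.1048 × 332.38 = 367.2 MPa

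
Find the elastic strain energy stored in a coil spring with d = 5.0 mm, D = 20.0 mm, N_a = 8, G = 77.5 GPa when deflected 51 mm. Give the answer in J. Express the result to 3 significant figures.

k = Gd⁴/(8D³N_a) = (77.5×10³)(5.0⁴)/(8·20.0³·8) = 94.604 N/mm
U = ½kδ² = 0.5 × 94.604 × 51² = 1.2303e+05 N·mm = 123.03 J

123 J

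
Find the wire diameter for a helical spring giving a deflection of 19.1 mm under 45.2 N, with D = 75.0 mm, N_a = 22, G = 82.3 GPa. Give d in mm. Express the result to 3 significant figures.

Required rate k = F/δ = 45.2/19.1 = 2.3665 N/mm
d = (8D³N_a·k / G)^(1/4) = (8·75.0³·22·2.3665 / (82.3×10³))^0.25
  = (2135)^0.25 = 6.7975 mm

6.80 mm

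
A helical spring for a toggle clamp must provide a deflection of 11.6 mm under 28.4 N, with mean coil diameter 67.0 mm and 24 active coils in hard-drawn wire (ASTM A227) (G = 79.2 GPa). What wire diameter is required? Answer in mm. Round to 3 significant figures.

6.50 mm

Required rate k = F/δ = 28.4/11.6 = 2.4483 N/mm
d = (8D³N_a·k / G)^(1/4) = (8·67.0³·24·2.4483 / (79.2×10³))^0.25
  = (1785.1)^0.25 = 6.5000 mm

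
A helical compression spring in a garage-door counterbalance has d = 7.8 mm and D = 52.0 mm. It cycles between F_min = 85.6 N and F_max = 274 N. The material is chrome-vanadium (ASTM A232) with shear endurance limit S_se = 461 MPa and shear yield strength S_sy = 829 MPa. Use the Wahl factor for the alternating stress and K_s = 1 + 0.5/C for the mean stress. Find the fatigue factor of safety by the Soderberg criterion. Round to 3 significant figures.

7.41

C = D/d = 52.0/7.8 = 6.6667; K_W = (4C−1)/(4C−4)+0.615/C = 1.2246; K_s = 1+0.5/C = 1.0750
F_a = (F_max−F_min)/2 = 94.2 N; F_m = (F_max+F_min)/2 = 179.8 N
τ_a = K_W·8F_aD/(πd³) = 1.2246 × 26.285 = 32.189 MPa
τ_m = K_s·8F_mD/(πd³) = 1.0750 × 50.171 = 53.933 MPa
Soderberg: 1/n_f = τ_a/S_se + τ_m/S_sy = 32.189/461 + 53.933/829 = 0.06982 + 0.06506 = 0.13488
n_f = 1/0.13488 = 7.414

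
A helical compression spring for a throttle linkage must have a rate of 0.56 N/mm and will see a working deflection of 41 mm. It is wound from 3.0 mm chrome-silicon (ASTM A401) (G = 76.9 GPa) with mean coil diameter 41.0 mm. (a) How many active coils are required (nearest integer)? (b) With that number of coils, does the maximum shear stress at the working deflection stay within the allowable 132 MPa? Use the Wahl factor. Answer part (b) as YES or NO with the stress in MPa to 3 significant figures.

N_a = Gd⁴/(8D³k) = (76.9×10³)(3.0⁴)/(8·41.0³·0.56) = 20.17 → N_a = 20
Actual rate k = Gd⁴/(8D³·20) = 0.56486 N/mm
Working load F = kδ = 0.56486·41 = 23.159 N
C = 41.0/3.0 = 13.6667; K_W = (4C−1)/(4C−4)+0.615/C = 1.1042
τ_max = K_W·8FD/(πd³) = 1.1042·89.554 = 98.886 MPa
τ_max ≤ 132 MPa → acceptable

(a) 20 coils; (b) YES, τ_max = 98.9 MPa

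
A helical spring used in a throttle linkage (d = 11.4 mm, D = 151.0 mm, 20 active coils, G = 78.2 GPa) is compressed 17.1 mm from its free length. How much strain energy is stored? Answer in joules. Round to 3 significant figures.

0.351 J

k = Gd⁴/(8D³N_a) = (78.2×10³)(11.4⁴)/(8·151.0³·20) = 2.3976 N/mm
U = ½kδ² = 0.5 × 2.3976 × 17.1² = 350.54 N·mm = 0.35054 J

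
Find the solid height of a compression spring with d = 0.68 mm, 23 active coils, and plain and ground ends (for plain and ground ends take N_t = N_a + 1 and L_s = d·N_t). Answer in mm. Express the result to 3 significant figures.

16.3 mm

plain and ground ends: N_t = N_a + 1 = 23 + 1 = 24
L_s = d·N_t = 0.68 × 24 = 16.32 mm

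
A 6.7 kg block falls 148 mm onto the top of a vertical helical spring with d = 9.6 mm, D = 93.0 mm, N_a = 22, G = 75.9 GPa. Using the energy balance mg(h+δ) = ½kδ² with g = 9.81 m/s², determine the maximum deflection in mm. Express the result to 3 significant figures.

81.4 mm

k = Gd⁴/(8D³N_a) = (75.9×10³)(9.6⁴)/(8·93.0³·22) = 4.5537 N/mm
W = mg = 6.7 × 9.81 = 65.727 N
½kδ² − Wδ − Wh = 0 → δ = (W + √(W² + 2kWh))/k
δ = (65.727 + √(4320 + 88593.3))/4.5537 = (65.727 + 304.82)/4.5537 = 81.372 mm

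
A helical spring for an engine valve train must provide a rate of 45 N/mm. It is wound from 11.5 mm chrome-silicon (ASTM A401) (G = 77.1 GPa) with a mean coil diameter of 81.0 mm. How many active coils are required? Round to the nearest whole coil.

N_a = Gd⁴/(8D³k) = (77.1×10³ × 11.5⁴)/(8 × 81.0³ × 45)
    = 1.34848e+09 / 1.91319e+08 = 7.048 → 7 coils

7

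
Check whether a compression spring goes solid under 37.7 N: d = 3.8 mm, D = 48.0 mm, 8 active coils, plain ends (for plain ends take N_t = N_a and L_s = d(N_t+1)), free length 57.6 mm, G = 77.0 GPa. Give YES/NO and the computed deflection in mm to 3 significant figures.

k = Gd⁴/(8D³N_a) = (77.0×10³)(3.8⁴)/(8·48.0³·8) = 2.2684 N/mm
N_t = 8; L_s = 3.8·9 = 34.2 mm; δ_solid = L₀ − L_s = 57.6 − 34.2 = 23.4 mm
δ = F/k = 37.7/2.2684 = 16.62 mm
δ < δ_solid → spring does not go solid

NO, δ = 16.6 mm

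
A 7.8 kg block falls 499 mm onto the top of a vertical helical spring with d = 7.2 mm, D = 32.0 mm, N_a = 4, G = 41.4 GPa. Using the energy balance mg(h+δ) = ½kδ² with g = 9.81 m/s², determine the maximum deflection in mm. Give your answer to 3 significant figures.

27.6 mm

k = Gd⁴/(8D³N_a) = (41.4×10³)(7.2⁴)/(8·32.0³·4) = 106.1 N/mm
W = mg = 7.8 × 9.81 = 76.518 N
½kδ² − Wδ − Wh = 0 → δ = (W + √(W² + 2kWh))/k
δ = (76.518 + √(5855 + 8.1026e+06))/106.1 = (76.518 + 2847.5)/106.1 = 27.558 mm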